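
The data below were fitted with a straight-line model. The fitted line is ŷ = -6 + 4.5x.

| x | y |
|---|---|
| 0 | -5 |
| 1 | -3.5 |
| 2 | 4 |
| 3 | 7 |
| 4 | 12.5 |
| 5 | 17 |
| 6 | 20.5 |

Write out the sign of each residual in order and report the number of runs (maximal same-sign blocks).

6 runs

x=0: ŷ = -6 + 4.5·0 = -6; e = -5 − (-6) = 1
x=1: ŷ = -6 + 4.5·1 = -1.5; e = -3.5 − (-1.5) = -2
x=2: ŷ = -6 + 4.5·2 = 3; e = 4 − 3 = 1
x=3: ŷ = -6 + 4.5·3 = 7.5; e = 7 − 7.5 = -0.5
x=4: ŷ = -6 + 4.5·4 = 12; e = 12.5 − 12 = 0.5
x=5: ŷ = -6 + 4.5·5 = 16.5; e = 17 − 16.5 = 0.5
x=6: ŷ = -6 + 4.5·6 = 21; e = 20.5 − 21 = -0.5
Signs: + − + − + + −
Runs: +×1, −×1, +×1, −×1, +×2, −×1 → 6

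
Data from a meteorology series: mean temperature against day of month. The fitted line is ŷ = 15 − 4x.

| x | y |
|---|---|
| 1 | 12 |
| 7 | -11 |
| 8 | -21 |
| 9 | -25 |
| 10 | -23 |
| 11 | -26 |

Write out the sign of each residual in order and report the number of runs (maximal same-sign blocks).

x=1: ŷ = 15 − 4·1 = 11; e = 12 − 11 = 1
x=7: ŷ = 15 − 4·7 = -13; e = -11 − (-13) = 2
x=8: ŷ = 15 − 4·8 = -17; e = -21 − (-17) = -4
x=9: ŷ = 15 − 4·9 = -21; e = -25 − (-21) = -4
x=10: ŷ = 15 − 4·10 = -25; e = -23 − (-25) = 2
x=11: ŷ = 15 − 4·11 = -29; e = -26 − (-29) = 3
Signs: + + − − + +
Runs: +×2, −×2, +×2 → 3

3 runs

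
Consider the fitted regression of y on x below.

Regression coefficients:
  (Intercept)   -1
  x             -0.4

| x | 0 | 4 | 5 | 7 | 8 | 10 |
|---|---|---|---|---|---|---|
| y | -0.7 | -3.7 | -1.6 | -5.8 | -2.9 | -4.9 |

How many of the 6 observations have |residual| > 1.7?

1

x=0: ŷ = -1 − 0.4·0 = -1; e = -0.7 − (-1) = 0.3
x=4: ŷ = -1 − 0.4·4 = -2.6; e = -3.7 − (-2.6) = -1.1
x=5: ŷ = -1 − 0.4·5 = -3; e = -1.6 − (-3) = 1.4
x=7: ŷ = -1 − 0.4·7 = -3.8; e = -5.8 − (-3.8) = -2
x=8: ŷ = -1 − 0.4·8 = -4.2; e = -2.9 − (-4.2) = 1.3
x=10: ŷ = -1 − 0.4·10 = -5; e = -4.9 − (-5) = 0.1
|e| > 1.7: x=7 (|e|=2) → 1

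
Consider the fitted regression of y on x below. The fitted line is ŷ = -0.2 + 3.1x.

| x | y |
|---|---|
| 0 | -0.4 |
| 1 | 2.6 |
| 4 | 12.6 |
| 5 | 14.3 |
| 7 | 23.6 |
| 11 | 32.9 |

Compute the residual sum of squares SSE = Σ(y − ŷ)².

x=0: ŷ = -0.2 + 3.1·0 = -0.2; e = -0.4 − (-0.2) = -0.2
x=1: ŷ = -0.2 + 3.1·1 = 2.9; e = 2.6 − 2.9 = -0.3
x=4: ŷ = -0.2 + 3.1·4 = 12.2; e = 12.6 − 12.2 = 0.4
x=5: ŷ = -0.2 + 3.1·5 = 15.3; e = 14.3 − 15.3 = -1
x=7: ŷ = -0.2 + 3.1·7 = 21.5; e = 23.6 − 21.5 = 2.1
x=11: ŷ = -0.2 + 3.1·11 = 33.9; e = 32.9 − 33.9 = -1
SSE = 0.04 + 0.09 + 0.16 + 1 + 4.41 + 1 = 6.7

SSE = 6.7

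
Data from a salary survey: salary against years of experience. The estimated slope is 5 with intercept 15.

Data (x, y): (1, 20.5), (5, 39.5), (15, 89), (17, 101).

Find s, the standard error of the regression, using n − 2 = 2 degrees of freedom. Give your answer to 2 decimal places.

x=1: ŷ = 15 + 5·1 = 20; e = 20.5 − 20 = 0.5
x=5: ŷ = 15 + 5·5 = 40; e = 39.5 − 40 = -0.5
x=15: ŷ = 15 + 5·15 = 90; e = 89 − 90 = -1
x=17: ŷ = 15 + 5·17 = 100; e = 101 − 100 = 1
SSE = 0.25 + 0.25 + 1 + 1 = 2.5
s = √(2.5/2) = √1.25 ≈ 1.12

s = 1.12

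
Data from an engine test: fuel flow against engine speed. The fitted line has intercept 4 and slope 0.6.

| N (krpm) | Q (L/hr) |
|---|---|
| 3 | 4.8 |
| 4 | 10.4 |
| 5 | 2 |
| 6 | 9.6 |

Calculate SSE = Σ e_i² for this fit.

SSE = 46

N=3: ŷ = 4 + 0.6·3 = 5.8; e = 4.8 − 5.8 = -1
N=4: ŷ = 4 + 0.6·4 = 6.4; e = 10.4 − 6.4 = 4
N=5: ŷ = 4 + 0.6·5 = 7; e = 2 − 7 = -5
N=6: ŷ = 4 + 0.6·6 = 7.6; e = 9.6 − 7.6 = 2
SSE = 1 + 16 + 25 + 4 = 46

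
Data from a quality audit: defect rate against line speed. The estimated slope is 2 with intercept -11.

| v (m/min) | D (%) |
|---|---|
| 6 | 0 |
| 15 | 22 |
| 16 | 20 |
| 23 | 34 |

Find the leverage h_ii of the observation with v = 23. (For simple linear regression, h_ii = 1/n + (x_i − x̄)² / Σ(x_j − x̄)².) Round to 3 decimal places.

v̄ = (6 + 15 + 16 + 23)/4 = 15
Σ(v − v̄)² = 81 + 0 + 1 + 64 = 146
h = 1/4 + (8)²/146 = 0.25 + 0.438356 = 0.688

h = 0.688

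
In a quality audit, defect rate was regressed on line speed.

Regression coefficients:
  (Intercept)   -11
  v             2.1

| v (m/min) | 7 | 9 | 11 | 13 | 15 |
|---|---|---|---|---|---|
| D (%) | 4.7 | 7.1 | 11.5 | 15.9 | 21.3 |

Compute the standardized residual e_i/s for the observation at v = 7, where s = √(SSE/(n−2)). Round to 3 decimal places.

1.035

v=7: ŷ = -11 + 2.1·7 = 3.7; e = 4.7 − 3.7 = 1
v=9: ŷ = -11 + 2.1·9 = 7.9; e = 7.1 − 7.9 = -0.8
v=11: ŷ = -11 + 2.1·11 = 12.1; e = 11.5 − 12.1 = -0.6
v=13: ŷ = -11 + 2.1·13 = 16.3; e = 15.9 − 16.3 = -0.4
v=15: ŷ = -11 + 2.1·15 = 20.5; e = 21.3 − 20.5 = 0.8
SSE = 1 + 0.64 + 0.36 + 0.16 + 0.64 = 2.8
s = √(2.8/3) = 0.966092
e/s = 1 / 0.966092 = 1.035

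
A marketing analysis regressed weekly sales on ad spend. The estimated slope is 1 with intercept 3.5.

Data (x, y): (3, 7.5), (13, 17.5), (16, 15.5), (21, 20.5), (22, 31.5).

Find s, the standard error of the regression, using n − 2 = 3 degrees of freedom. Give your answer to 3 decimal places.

x=3: ŷ = 3.5 + 3 = 6.5; e = 7.5 − 6.5 = 1
x=13: ŷ = 3.5 + 13 = 16.5; e = 17.5 − 16.5 = 1
x=16: ŷ = 3.5 + 16 = 19.5; e = 15.5 − 19.5 = -4
x=21: ŷ = 3.5 + 21 = 24.5; e = 20.5 − 24.5 = -4
x=22: ŷ = 3.5 + 22 = 25.5; e = 31.5 − 25.5 = 6
SSE = 1 + 1 + 16 + 16 + 36 = 70
s = √(70/3) = √23.3333 ≈ 4.830

s = 4.830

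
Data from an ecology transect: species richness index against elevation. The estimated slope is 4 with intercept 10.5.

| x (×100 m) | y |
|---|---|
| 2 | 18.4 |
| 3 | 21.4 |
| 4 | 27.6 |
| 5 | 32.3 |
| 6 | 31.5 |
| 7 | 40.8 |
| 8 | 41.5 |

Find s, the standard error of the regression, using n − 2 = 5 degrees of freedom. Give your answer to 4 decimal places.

s = 2.0474

x=2: ŷ = 10.5 + 4·2 = 18.5; e = 18.4 − 18.5 = -0.1
x=3: ŷ = 10.5 + 4·3 = 22.5; e = 21.4 − 22.5 = -1.1
x=4: ŷ = 10.5 + 4·4 = 26.5; e = 27.6 − 26.5 = 1.1
x=5: ŷ = 10.5 + 4·5 = 30.5; e = 32.3 − 30.5 = 1.8
x=6: ŷ = 10.5 + 4·6 = 34.5; e = 31.5 − 34.5 = -3
x=7: ŷ = 10.5 + 4·7 = 38.5; e = 40.8 − 38.5 = 2.3
x=8: ŷ = 10.5 + 4·8 = 42.5; e = 41.5 − 42.5 = -1
SSE = 0.01 + 1.21 + 1.21 + 3.24 + 9 + 5.29 + 1 = 20.96
s = √(20.96/5) = √4.192 ≈ 2.0474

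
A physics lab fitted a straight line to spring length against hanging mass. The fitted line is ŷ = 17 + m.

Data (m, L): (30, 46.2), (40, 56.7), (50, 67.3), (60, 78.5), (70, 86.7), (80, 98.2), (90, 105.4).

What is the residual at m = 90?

r = -1.6

ŷ = 17 + 90 = 107
r = 105.4 − 107 = -1.6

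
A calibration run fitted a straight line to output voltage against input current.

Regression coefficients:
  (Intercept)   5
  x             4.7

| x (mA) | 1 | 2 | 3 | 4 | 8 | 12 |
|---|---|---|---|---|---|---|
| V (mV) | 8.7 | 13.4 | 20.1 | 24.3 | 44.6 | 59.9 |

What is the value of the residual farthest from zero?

x=1: ŷ = 5 + 4.7·1 = 9.7; r = 8.7 − 9.7 = -1
x=2: ŷ = 5 + 4.7·2 = 14.4; r = 13.4 − 14.4 = -1
x=3: ŷ = 5 + 4.7·3 = 19.1; r = 20.1 − 19.1 = 1
x=4: ŷ = 5 + 4.7·4 = 23.8; r = 24.3 − 23.8 = 0.5
x=8: ŷ = 5 + 4.7·8 = 42.6; r = 44.6 − 42.6 = 2
x=12: ŷ = 5 + 4.7·12 = 61.4; r = 59.9 − 61.4 = -1.5
Largest |r| is 2 at x = 8, residual 2.

r = 2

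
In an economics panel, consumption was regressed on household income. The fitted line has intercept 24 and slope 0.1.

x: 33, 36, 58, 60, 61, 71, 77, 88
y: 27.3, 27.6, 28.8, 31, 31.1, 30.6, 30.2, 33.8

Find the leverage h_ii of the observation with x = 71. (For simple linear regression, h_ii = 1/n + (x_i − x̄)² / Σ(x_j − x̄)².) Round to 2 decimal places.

h = 0.17

x̄ = (33 + 36 + 58 + 60 + 61 + 71 + 77 + 88)/8 = 60.5
Σ(x − x̄)² = 756.25 + 600.25 + 6.25 + 0.25 + 0.25 + 110.25 + 272.25 + 756.25 = 2502
h = 1/8 + (10.5)²/2502 = 0.125 + 0.0440647 = 0.17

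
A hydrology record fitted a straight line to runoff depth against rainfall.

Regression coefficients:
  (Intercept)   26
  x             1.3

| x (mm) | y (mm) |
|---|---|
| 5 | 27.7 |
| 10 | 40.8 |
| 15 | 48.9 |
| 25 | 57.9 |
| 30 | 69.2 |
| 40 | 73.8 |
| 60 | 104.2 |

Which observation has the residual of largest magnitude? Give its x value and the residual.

x = 5, r = -4.8

x=5: ŷ = 26 + 1.3·5 = 32.5; r = 27.7 − 32.5 = -4.8
x=10: ŷ = 26 + 1.3·10 = 39; r = 40.8 − 39 = 1.8
x=15: ŷ = 26 + 1.3·15 = 45.5; r = 48.9 − 45.5 = 3.4
x=25: ŷ = 26 + 1.3·25 = 58.5; r = 57.9 − 58.5 = -0.6
x=30: ŷ = 26 + 1.3·30 = 65; r = 69.2 − 65 = 4.2
x=40: ŷ = 26 + 1.3·40 = 78; r = 73.8 − 78 = -4.2
x=60: ŷ = 26 + 1.3·60 = 104; r = 104.2 − 104 = 0.2
Largest |r| is 4.8 at x = 5, residual -4.8.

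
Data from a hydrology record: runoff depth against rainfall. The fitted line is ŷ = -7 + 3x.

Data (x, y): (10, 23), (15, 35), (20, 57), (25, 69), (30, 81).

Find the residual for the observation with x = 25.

r = 1

ŷ = -7 + 3·25 = 68
r = 69 − 68 = 1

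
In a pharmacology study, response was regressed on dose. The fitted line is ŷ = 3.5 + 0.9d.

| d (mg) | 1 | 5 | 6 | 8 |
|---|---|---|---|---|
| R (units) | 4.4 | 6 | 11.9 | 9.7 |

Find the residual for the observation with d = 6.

e = 3

ŷ = 3.5 + 0.9·6 = 8.9
e = 11.9 − 8.9 = 3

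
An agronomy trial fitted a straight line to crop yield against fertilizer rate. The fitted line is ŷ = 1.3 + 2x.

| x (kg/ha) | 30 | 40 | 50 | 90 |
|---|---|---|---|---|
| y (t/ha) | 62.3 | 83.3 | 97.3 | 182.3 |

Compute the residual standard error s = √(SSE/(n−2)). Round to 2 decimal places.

s = 3.32

x=30: ŷ = 1.3 + 2·30 = 61.3; r = 62.3 − 61.3 = 1
x=40: ŷ = 1.3 + 2·40 = 81.3; r = 83.3 − 81.3 = 2
x=50: ŷ = 1.3 + 2·50 = 101.3; r = 97.3 − 101.3 = -4
x=90: ŷ = 1.3 + 2·90 = 181.3; r = 182.3 − 181.3 = 1
SSE = 1 + 4 + 16 + 1 = 22
s = √(22/2) = √11 ≈ 3.32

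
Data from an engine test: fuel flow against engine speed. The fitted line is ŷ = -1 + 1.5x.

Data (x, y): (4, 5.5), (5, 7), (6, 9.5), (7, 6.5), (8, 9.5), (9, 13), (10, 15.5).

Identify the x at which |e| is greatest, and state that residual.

x = 7, e = -3

x=4: ŷ = -1 + 1.5·4 = 5; e = 5.5 − 5 = 0.5
x=5: ŷ = -1 + 1.5·5 = 6.5; e = 7 − 6.5 = 0.5
x=6: ŷ = -1 + 1.5·6 = 8; e = 9.5 − 8 = 1.5
x=7: ŷ = -1 + 1.5·7 = 9.5; e = 6.5 − 9.5 = -3
x=8: ŷ = -1 + 1.5·8 = 11; e = 9.5 − 11 = -1.5
x=9: ŷ = -1 + 1.5·9 = 12.5; e = 13 − 12.5 = 0.5
x=10: ŷ = -1 + 1.5·10 = 14; e = 15.5 − 14 = 1.5
Largest |e| is 3 at x = 7, residual -3.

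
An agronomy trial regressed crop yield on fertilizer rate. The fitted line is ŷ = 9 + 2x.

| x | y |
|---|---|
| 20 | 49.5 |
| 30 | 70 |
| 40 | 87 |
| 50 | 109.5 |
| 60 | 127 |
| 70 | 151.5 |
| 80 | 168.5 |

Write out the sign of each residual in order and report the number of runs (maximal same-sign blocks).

x=20: ŷ = 9 + 2·20 = 49; r = 49.5 − 49 = 0.5
x=30: ŷ = 9 + 2·30 = 69; r = 70 − 69 = 1
x=40: ŷ = 9 + 2·40 = 89; r = 87 − 89 = -2
x=50: ŷ = 9 + 2·50 = 109; r = 109.5 − 109 = 0.5
x=60: ŷ = 9 + 2·60 = 129; r = 127 − 129 = -2
x=70: ŷ = 9 + 2·70 = 149; r = 151.5 − 149 = 2.5
x=80: ŷ = 9 + 2·80 = 169; r = 168.5 − 169 = -0.5
Signs: + + − + − + −
Runs: +×2, −×1, +×1, −×1, +×1, −×1 → 6

6 runs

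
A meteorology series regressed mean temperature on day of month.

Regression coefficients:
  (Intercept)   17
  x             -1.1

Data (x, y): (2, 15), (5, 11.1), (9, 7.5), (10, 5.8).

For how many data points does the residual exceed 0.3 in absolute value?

2

x=2: ŷ = 17 − 1.1·2 = 14.8; e = 15 − 14.8 = 0.2
x=5: ŷ = 17 − 1.1·5 = 11.5; e = 11.1 − 11.5 = -0.4
x=9: ŷ = 17 − 1.1·9 = 7.1; e = 7.5 − 7.1 = 0.4
x=10: ŷ = 17 − 1.1·10 = 6; e = 5.8 − 6 = -0.2
|e| > 0.3: x=5 (|e|=0.4), x=9 (|e|=0.4) → 2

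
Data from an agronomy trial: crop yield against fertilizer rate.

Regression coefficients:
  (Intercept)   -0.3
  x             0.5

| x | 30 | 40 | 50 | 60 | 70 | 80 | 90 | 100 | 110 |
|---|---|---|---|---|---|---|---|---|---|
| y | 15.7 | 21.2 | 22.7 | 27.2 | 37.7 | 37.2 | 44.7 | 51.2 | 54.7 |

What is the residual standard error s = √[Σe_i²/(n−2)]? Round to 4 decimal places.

x=30: ŷ = -0.3 + 0.5·30 = 14.7; e = 15.7 − 14.7 = 1
x=40: ŷ = -0.3 + 0.5·40 = 19.7; e = 21.2 − 19.7 = 1.5
x=50: ŷ = -0.3 + 0.5·50 = 24.7; e = 22.7 − 24.7 = -2
x=60: ŷ = -0.3 + 0.5·60 = 29.7; e = 27.2 − 29.7 = -2.5
x=70: ŷ = -0.3 + 0.5·70 = 34.7; e = 37.7 − 34.7 = 3
x=80: ŷ = -0.3 + 0.5·80 = 39.7; e = 37.2 − 39.7 = -2.5
x=90: ŷ = -0.3 + 0.5·90 = 44.7; e = 44.7 − 44.7 = 0
x=100: ŷ = -0.3 + 0.5·100 = 49.7; e = 51.2 − 49.7 = 1.5
x=110: ŷ = -0.3 + 0.5·110 = 54.7; e = 54.7 − 54.7 = 0
SSE = 1 + 2.25 + 4 + 6.25 + 9 + 6.25 + 0 + 2.25 + 0 = 31
s = √(31/7) = √4.42857 ≈ 2.1044

s = 2.1044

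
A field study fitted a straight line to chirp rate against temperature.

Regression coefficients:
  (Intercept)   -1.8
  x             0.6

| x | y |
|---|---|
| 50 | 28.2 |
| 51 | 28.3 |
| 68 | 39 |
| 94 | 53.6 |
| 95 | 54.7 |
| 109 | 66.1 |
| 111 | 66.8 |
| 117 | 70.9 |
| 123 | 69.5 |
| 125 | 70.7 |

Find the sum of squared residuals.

SSE = 30.5

x=50: ŷ = -1.8 + 0.6·50 = 28.2; r = 28.2 − 28.2 = 0
x=51: ŷ = -1.8 + 0.6·51 = 28.8; r = 28.3 − 28.8 = -0.5
x=68: ŷ = -1.8 + 0.6·68 = 39; r = 39 − 39 = 0
x=94: ŷ = -1.8 + 0.6·94 = 54.6; r = 53.6 − 54.6 = -1
x=95: ŷ = -1.8 + 0.6·95 = 55.2; r = 54.7 − 55.2 = -0.5
x=109: ŷ = -1.8 + 0.6·109 = 63.6; r = 66.1 − 63.6 = 2.5
x=111: ŷ = -1.8 + 0.6·111 = 64.8; r = 66.8 − 64.8 = 2
x=117: ŷ = -1.8 + 0.6·117 = 68.4; r = 70.9 − 68.4 = 2.5
x=123: ŷ = -1.8 + 0.6·123 = 72; r = 69.5 − 72 = -2.5
x=125: ŷ = -1.8 + 0.6·125 = 73.2; r = 70.7 − 73.2 = -2.5
SSE = 0 + 0.25 + 0 + 1 + 0.25 + 6.25 + 4 + 6.25 + 6.25 + 6.25 = 30.5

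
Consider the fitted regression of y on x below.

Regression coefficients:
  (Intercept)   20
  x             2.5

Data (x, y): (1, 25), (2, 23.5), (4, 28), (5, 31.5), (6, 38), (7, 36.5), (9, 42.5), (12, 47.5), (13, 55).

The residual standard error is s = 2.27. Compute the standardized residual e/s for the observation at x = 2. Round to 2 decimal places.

ŷ = 20 + 2.5·2 = 25
e = 23.5 − 25 = -1.5
e/s = -1.5 / 2.27 = -0.66

-0.66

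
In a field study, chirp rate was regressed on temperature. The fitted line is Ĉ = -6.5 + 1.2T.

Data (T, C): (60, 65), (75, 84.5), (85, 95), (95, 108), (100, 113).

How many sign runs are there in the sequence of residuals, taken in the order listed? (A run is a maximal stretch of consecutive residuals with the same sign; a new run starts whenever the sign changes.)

T=60: Ĉ = -6.5 + 1.2·60 = 65.5; e = 65 − 65.5 = -0.5
T=75: Ĉ = -6.5 + 1.2·75 = 83.5; e = 84.5 − 83.5 = 1
T=85: Ĉ = -6.5 + 1.2·85 = 95.5; e = 95 − 95.5 = -0.5
T=95: Ĉ = -6.5 + 1.2·95 = 107.5; e = 108 − 107.5 = 0.5
T=100: Ĉ = -6.5 + 1.2·100 = 113.5; e = 113 − 113.5 = -0.5
Signs: − + − + −
Runs: −×1, +×1, −×1, +×1, −×1 → 5

5 runs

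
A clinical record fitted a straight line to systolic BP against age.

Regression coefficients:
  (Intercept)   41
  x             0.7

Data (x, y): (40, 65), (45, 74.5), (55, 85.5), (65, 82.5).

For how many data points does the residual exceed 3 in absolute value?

x=40: ŷ = 41 + 0.7·40 = 69; e = 65 − 69 = -4
x=45: ŷ = 41 + 0.7·45 = 72.5; e = 74.5 − 72.5 = 2
x=55: ŷ = 41 + 0.7·55 = 79.5; e = 85.5 − 79.5 = 6
x=65: ŷ = 41 + 0.7·65 = 86.5; e = 82.5 − 86.5 = -4
|e| > 3: x=40 (|e|=4), x=55 (|e|=6), x=65 (|e|=4) → 3

3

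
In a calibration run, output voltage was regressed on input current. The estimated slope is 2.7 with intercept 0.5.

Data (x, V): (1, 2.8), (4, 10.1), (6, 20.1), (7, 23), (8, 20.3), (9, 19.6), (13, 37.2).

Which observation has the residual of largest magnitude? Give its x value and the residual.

x=1: ŷ = 0.5 + 2.7·1 = 3.2; e = 2.8 − 3.2 = -0.4
x=4: ŷ = 0.5 + 2.7·4 = 11.3; e = 10.1 − 11.3 = -1.2
x=6: ŷ = 0.5 + 2.7·6 = 16.7; e = 20.1 − 16.7 = 3.4
x=7: ŷ = 0.5 + 2.7·7 = 19.4; e = 23 − 19.4 = 3.6
x=8: ŷ = 0.5 + 2.7·8 = 22.1; e = 20.3 − 22.1 = -1.8
x=9: ŷ = 0.5 + 2.7·9 = 24.8; e = 19.6 − 24.8 = -5.2
x=13: ŷ = 0.5 + 2.7·13 = 35.6; e = 37.2 − 35.6 = 1.6
Largest |e| is 5.2 at x = 9, residual -5.2.

x = 9, e = -5.2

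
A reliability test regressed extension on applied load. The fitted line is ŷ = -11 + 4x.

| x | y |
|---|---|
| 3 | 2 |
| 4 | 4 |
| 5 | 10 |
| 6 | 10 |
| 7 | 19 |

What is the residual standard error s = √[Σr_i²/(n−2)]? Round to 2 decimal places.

s = 2.31

x=3: ŷ = -11 + 4·3 = 1; r = 2 − 1 = 1
x=4: ŷ = -11 + 4·4 = 5; r = 4 − 5 = -1
x=5: ŷ = -11 + 4·5 = 9; r = 10 − 9 = 1
x=6: ŷ = -11 + 4·6 = 13; r = 10 − 13 = -3
x=7: ŷ = -11 + 4·7 = 17; r = 19 − 17 = 2
SSE = 1 + 1 + 1 + 9 + 4 = 16
s = √(16/3) = √5.33333 ≈ 2.31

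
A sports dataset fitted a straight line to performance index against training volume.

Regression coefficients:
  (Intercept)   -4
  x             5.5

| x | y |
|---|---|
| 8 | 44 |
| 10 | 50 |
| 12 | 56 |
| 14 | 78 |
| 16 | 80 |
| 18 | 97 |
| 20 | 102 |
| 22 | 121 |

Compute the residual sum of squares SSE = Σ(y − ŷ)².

SSE = 130

x=8: ŷ = -4 + 5.5·8 = 40; r = 44 − 40 = 4
x=10: ŷ = -4 + 5.5·10 = 51; r = 50 − 51 = -1
x=12: ŷ = -4 + 5.5·12 = 62; r = 56 − 62 = -6
x=14: ŷ = -4 + 5.5·14 = 73; r = 78 − 73 = 5
x=16: ŷ = -4 + 5.5·16 = 84; r = 80 − 84 = -4
x=18: ŷ = -4 + 5.5·18 = 95; r = 97 − 95 = 2
x=20: ŷ = -4 + 5.5·20 = 106; r = 102 − 106 = -4
x=22: ŷ = -4 + 5.5·22 = 117; r = 121 − 117 = 4
SSE = 16 + 1 + 36 + 25 + 16 + 4 + 16 + 16 = 130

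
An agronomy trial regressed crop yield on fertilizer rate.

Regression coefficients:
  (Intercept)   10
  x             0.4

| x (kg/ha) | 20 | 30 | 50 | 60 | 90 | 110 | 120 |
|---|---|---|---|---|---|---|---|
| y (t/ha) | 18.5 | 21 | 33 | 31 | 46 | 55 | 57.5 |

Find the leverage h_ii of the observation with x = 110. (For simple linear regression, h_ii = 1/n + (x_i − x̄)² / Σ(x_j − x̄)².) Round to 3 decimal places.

x̄ = (20 + 30 + 50 + 60 + 90 + 110 + 120)/7 = 68.5714
Σ(x − x̄)² = 2359.18 + 1487.76 + 344.898 + 73.4694 + 459.184 + 1716.33 + 2644.9 = 9085.71
h = 1/7 + (41.4286)²/9085.71 = 0.142857 + 0.188904 = 0.332

h = 0.332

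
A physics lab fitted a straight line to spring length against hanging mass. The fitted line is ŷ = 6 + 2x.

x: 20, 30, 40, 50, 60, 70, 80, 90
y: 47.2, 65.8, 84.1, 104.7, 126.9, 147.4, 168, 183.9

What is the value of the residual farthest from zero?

x=20: ŷ = 6 + 2·20 = 46; r = 47.2 − 46 = 1.2
x=30: ŷ = 6 + 2·30 = 66; r = 65.8 − 66 = -0.2
x=40: ŷ = 6 + 2·40 = 86; r = 84.1 − 86 = -1.9
x=50: ŷ = 6 + 2·50 = 106; r = 104.7 − 106 = -1.3
x=60: ŷ = 6 + 2·60 = 126; r = 126.9 − 126 = 0.9
x=70: ŷ = 6 + 2·70 = 146; r = 147.4 − 146 = 1.4
x=80: ŷ = 6 + 2·80 = 166; r = 168 − 166 = 2
x=90: ŷ = 6 + 2·90 = 186; r = 183.9 − 186 = -2.1
Largest |r| is 2.1 at x = 90, residual -2.1.

r = -2.1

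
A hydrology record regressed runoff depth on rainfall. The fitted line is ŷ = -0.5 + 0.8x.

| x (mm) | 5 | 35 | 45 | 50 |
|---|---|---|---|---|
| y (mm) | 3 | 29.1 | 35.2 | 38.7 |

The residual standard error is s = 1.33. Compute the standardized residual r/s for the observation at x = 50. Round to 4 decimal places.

ŷ = -0.5 + 0.8·50 = 39.5
r = 38.7 − 39.5 = -0.8
r/s = -0.8 / 1.33 = -0.6015

-0.6015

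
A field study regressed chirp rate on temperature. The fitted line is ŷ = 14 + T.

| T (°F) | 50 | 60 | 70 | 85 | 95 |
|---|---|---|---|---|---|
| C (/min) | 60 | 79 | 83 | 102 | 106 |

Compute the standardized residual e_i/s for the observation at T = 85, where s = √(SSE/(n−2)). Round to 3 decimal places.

T=50: ŷ = 14 + 50 = 64; e = 60 − 64 = -4
T=60: ŷ = 14 + 60 = 74; e = 79 − 74 = 5
T=70: ŷ = 14 + 70 = 84; e = 83 − 84 = -1
T=85: ŷ = 14 + 85 = 99; e = 102 − 99 = 3
T=95: ŷ = 14 + 95 = 109; e = 106 − 109 = -3
SSE = 16 + 25 + 1 + 9 + 9 = 60
s = √(60/3) = 4.47214
e/s = 3 / 4.47214 = 0.671

0.671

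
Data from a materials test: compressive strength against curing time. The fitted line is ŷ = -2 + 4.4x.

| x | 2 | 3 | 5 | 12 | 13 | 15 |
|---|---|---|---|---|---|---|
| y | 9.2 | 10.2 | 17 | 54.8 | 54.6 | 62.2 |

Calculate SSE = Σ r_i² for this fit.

x=2: ŷ = -2 + 4.4·2 = 6.8; r = 9.2 − 6.8 = 2.4
x=3: ŷ = -2 + 4.4·3 = 11.2; r = 10.2 − 11.2 = -1
x=5: ŷ = -2 + 4.4·5 = 20; r = 17 − 20 = -3
x=12: ŷ = -2 + 4.4·12 = 50.8; r = 54.8 − 50.8 = 4
x=13: ŷ = -2 + 4.4·13 = 55.2; r = 54.6 − 55.2 = -0.6
x=15: ŷ = -2 + 4.4·15 = 64; r = 62.2 − 64 = -1.8
SSE = 5.76 + 1 + 9 + 16 + 0.36 + 3.24 = 35.36

SSE = 35.36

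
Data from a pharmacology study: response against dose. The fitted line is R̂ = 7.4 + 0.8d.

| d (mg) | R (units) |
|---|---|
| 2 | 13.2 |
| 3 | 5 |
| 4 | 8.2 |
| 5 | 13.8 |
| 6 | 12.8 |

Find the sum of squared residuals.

d=2: R̂ = 7.4 + 0.8·2 = 9; e = 13.2 − 9 = 4.2
d=3: R̂ = 7.4 + 0.8·3 = 9.8; e = 5 − 9.8 = -4.8
d=4: R̂ = 7.4 + 0.8·4 = 10.6; e = 8.2 − 10.6 = -2.4
d=5: R̂ = 7.4 + 0.8·5 = 11.4; e = 13.8 − 11.4 = 2.4
d=6: R̂ = 7.4 + 0.8·6 = 12.2; e = 12.8 − 12.2 = 0.6
SSE = 17.64 + 23.04 + 5.76 + 5.76 + 0.36 = 52.56

SSE = 52.56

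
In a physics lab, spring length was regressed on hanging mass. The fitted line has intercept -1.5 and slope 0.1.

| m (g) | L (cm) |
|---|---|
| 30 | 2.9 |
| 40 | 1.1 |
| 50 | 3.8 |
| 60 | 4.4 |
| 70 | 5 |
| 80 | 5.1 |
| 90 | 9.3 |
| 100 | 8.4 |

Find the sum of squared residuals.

SSE = 9.48

m=30: L̂ = -1.5 + 0.1·30 = 1.5; r = 2.9 − 1.5 = 1.4
m=40: L̂ = -1.5 + 0.1·40 = 2.5; r = 1.1 − 2.5 = -1.4
m=50: L̂ = -1.5 + 0.1·50 = 3.5; r = 3.8 − 3.5 = 0.3
m=60: L̂ = -1.5 + 0.1·60 = 4.5; r = 4.4 − 4.5 = -0.1
m=70: L̂ = -1.5 + 0.1·70 = 5.5; r = 5 − 5.5 = -0.5
m=80: L̂ = -1.5 + 0.1·80 = 6.5; r = 5.1 − 6.5 = -1.4
m=90: L̂ = -1.5 + 0.1·90 = 7.5; r = 9.3 − 7.5 = 1.8
m=100: L̂ = -1.5 + 0.1·100 = 8.5; r = 8.4 − 8.5 = -0.1
SSE = 1.96 + 1.96 + 0.09 + 0.01 + 0.25 + 1.96 + 3.24 + 0.01 = 9.48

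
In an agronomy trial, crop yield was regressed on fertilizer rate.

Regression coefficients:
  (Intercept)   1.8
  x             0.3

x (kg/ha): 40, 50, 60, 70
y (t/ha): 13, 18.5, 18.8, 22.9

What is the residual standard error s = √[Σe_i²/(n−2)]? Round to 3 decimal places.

s = 1.507

x=40: ŷ = 1.8 + 0.3·40 = 13.8; e = 13 − 13.8 = -0.8
x=50: ŷ = 1.8 + 0.3·50 = 16.8; e = 18.5 − 16.8 = 1.7
x=60: ŷ = 1.8 + 0.3·60 = 19.8; e = 18.8 − 19.8 = -1
x=70: ŷ = 1.8 + 0.3·70 = 22.8; e = 22.9 − 22.8 = 0.1
SSE = 0.64 + 2.89 + 1 + 0.01 = 4.54
s = √(4.54/2) = √2.27 ≈ 1.507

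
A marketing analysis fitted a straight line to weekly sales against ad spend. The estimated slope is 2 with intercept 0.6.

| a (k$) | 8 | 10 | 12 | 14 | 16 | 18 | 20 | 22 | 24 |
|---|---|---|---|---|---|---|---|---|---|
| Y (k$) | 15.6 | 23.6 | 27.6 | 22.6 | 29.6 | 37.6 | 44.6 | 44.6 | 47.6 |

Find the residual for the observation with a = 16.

ŷ = 0.6 + 2·16 = 32.6
r = 29.6 − 32.6 = -3

r = -3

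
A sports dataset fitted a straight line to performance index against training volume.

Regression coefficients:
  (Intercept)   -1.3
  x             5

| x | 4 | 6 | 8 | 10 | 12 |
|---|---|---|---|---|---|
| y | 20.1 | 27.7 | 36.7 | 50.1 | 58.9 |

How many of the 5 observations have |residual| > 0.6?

4

x=4: ŷ = -1.3 + 5·4 = 18.7; r = 20.1 − 18.7 = 1.4
x=6: ŷ = -1.3 + 5·6 = 28.7; r = 27.7 − 28.7 = -1
x=8: ŷ = -1.3 + 5·8 = 38.7; r = 36.7 − 38.7 = -2
x=10: ŷ = -1.3 + 5·10 = 48.7; r = 50.1 − 48.7 = 1.4
x=12: ŷ = -1.3 + 5·12 = 58.7; r = 58.9 − 58.7 = 0.2
|r| > 0.6: x=4 (|r|=1.4), x=6 (|r|=1), x=8 (|r|=2), x=10 (|r|=1.4) → 4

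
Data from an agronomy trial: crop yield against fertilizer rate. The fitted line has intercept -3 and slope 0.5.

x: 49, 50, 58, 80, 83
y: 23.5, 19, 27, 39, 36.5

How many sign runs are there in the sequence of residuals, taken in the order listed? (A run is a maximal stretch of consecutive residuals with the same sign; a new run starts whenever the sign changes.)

x=49: ŷ = -3 + 0.5·49 = 21.5; e = 23.5 − 21.5 = 2
x=50: ŷ = -3 + 0.5·50 = 22; e = 19 − 22 = -3
x=58: ŷ = -3 + 0.5·58 = 26; e = 27 − 26 = 1
x=80: ŷ = -3 + 0.5·80 = 37; e = 39 − 37 = 2
x=83: ŷ = -3 + 0.5·83 = 38.5; e = 36.5 − 38.5 = -2
Signs: + − + + −
Runs: +×1, −×1, +×2, −×1 → 4

4 runs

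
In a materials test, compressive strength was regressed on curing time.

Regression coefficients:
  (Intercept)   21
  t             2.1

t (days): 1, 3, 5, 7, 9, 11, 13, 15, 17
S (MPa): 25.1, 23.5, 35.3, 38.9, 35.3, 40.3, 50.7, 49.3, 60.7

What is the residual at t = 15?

Ŝ = 21 + 2.1·15 = 52.5
r = 49.3 − 52.5 = -3.2

r = -3.2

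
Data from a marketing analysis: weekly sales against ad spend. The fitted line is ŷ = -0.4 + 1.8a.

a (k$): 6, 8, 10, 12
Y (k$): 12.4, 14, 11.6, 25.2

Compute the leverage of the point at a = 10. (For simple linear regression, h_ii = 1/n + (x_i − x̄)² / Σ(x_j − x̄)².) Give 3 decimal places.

ā = (6 + 8 + 10 + 12)/4 = 9
Σ(a − ā)² = 9 + 1 + 1 + 9 = 20
h = 1/4 + (1)²/20 = 0.25 + 0.05 = 0.300

h = 0.300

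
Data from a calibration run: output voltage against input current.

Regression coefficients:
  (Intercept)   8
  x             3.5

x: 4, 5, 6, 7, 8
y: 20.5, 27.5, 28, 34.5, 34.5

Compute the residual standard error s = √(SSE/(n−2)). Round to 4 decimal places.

x=4: ŷ = 8 + 3.5·4 = 22; r = 20.5 − 22 = -1.5
x=5: ŷ = 8 + 3.5·5 = 25.5; r = 27.5 − 25.5 = 2
x=6: ŷ = 8 + 3.5·6 = 29; r = 28 − 29 = -1
x=7: ŷ = 8 + 3.5·7 = 32.5; r = 34.5 − 32.5 = 2
x=8: ŷ = 8 + 3.5·8 = 36; r = 34.5 − 36 = -1.5
SSE = 2.25 + 4 + 1 + 4 + 2.25 = 13.5
s = √(13.5/3) = √4.5 ≈ 2.1213

s = 2.1213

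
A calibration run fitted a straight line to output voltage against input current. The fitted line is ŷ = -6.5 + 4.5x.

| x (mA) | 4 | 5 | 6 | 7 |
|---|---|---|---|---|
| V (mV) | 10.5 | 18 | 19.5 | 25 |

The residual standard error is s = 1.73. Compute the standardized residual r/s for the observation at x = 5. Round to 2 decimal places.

ŷ = -6.5 + 4.5·5 = 16
r = 18 − 16 = 2
r/s = 2 / 1.73 = 1.16

1.16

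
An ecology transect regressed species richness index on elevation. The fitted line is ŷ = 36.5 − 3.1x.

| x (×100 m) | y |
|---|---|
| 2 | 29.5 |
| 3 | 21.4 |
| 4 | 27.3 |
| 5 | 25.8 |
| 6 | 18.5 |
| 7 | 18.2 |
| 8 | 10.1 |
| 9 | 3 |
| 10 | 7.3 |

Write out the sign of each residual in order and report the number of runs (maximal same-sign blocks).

x=2: ŷ = 36.5 − 3.1·2 = 30.3; r = 29.5 − 30.3 = -0.8
x=3: ŷ = 36.5 − 3.1·3 = 27.2; r = 21.4 − 27.2 = -5.8
x=4: ŷ = 36.5 − 3.1·4 = 24.1; r = 27.3 − 24.1 = 3.2
x=5: ŷ = 36.5 − 3.1·5 = 21; r = 25.8 − 21 = 4.8
x=6: ŷ = 36.5 − 3.1·6 = 17.9; r = 18.5 − 17.9 = 0.6
x=7: ŷ = 36.5 − 3.1·7 = 14.8; r = 18.2 − 14.8 = 3.4
x=8: ŷ = 36.5 − 3.1·8 = 11.7; r = 10.1 − 11.7 = -1.6
x=9: ŷ = 36.5 − 3.1·9 = 8.6; r = 3 − 8.6 = -5.6
x=10: ŷ = 36.5 − 3.1·10 = 5.5; r = 7.3 − 5.5 = 1.8
Signs: − − + + + + − − +
Runs: −×2, +×4, −×2, +×1 → 4

4 runs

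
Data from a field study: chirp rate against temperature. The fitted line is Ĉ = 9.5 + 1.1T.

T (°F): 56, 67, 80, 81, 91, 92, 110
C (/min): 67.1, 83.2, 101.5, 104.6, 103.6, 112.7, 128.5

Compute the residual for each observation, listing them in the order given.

-4, 0, 4, 6, -6, 2, -2

T=56: Ĉ = 9.5 + 1.1·56 = 71.1; r = 67.1 − 71.1 = -4
T=67: Ĉ = 9.5 + 1.1·67 = 83.2; r = 83.2 − 83.2 = 0
T=80: Ĉ = 9.5 + 1.1·80 = 97.5; r = 101.5 − 97.5 = 4
T=81: Ĉ = 9.5 + 1.1·81 = 98.6; r = 104.6 − 98.6 = 6
T=91: Ĉ = 9.5 + 1.1·91 = 109.6; r = 103.6 − 109.6 = -6
T=92: Ĉ = 9.5 + 1.1·92 = 110.7; r = 112.7 − 110.7 = 2
T=110: Ĉ = 9.5 + 1.1·110 = 130.5; r = 128.5 − 130.5 = -2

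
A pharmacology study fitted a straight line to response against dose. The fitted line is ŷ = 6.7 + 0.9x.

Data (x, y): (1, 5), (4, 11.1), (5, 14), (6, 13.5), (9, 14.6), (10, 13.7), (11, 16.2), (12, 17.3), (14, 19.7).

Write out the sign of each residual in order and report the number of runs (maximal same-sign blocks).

x=1: ŷ = 6.7 + 0.9·1 = 7.6; r = 5 − 7.6 = -2.6
x=4: ŷ = 6.7 + 0.9·4 = 10.3; r = 11.1 − 10.3 = 0.8
x=5: ŷ = 6.7 + 0.9·5 = 11.2; r = 14 − 11.2 = 2.8
x=6: ŷ = 6.7 + 0.9·6 = 12.1; r = 13.5 − 12.1 = 1.4
x=9: ŷ = 6.7 + 0.9·9 = 14.8; r = 14.6 − 14.8 = -0.2
x=10: ŷ = 6.7 + 0.9·10 = 15.7; r = 13.7 − 15.7 = -2
x=11: ŷ = 6.7 + 0.9·11 = 16.6; r = 16.2 − 16.6 = -0.4
x=12: ŷ = 6.7 + 0.9·12 = 17.5; r = 17.3 − 17.5 = -0.2
x=14: ŷ = 6.7 + 0.9·14 = 19.3; r = 19.7 − 19.3 = 0.4
Signs: − + + + − − − − +
Runs: −×1, +×3, −×4, +×1 → 4

4 runs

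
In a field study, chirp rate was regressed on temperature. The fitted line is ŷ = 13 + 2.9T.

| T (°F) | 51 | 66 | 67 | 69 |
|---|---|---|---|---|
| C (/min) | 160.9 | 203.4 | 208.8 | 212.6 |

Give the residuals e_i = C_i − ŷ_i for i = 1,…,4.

0, -1, 1.5, -0.5

T=51: ŷ = 13 + 2.9·51 = 160.9; e = 160.9 − 160.9 = 0
T=66: ŷ = 13 + 2.9·66 = 204.4; e = 203.4 − 204.4 = -1
T=67: ŷ = 13 + 2.9·67 = 207.3; e = 208.8 − 207.3 = 1.5
T=69: ŷ = 13 + 2.9·69 = 213.1; e = 212.6 − 213.1 = -0.5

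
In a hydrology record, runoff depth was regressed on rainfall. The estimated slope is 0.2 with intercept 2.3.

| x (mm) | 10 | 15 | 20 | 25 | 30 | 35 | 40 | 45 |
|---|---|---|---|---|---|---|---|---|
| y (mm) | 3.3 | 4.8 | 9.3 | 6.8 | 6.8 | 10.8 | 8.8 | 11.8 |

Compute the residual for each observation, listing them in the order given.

-1, -0.5, 3, -0.5, -1.5, 1.5, -1.5, 0.5

x=10: ŷ = 2.3 + 0.2·10 = 4.3; e = 3.3 − 4.3 = -1
x=15: ŷ = 2.3 + 0.2·15 = 5.3; e = 4.8 − 5.3 = -0.5
x=20: ŷ = 2.3 + 0.2·20 = 6.3; e = 9.3 − 6.3 = 3
x=25: ŷ = 2.3 + 0.2·25 = 7.3; e = 6.8 − 7.3 = -0.5
x=30: ŷ = 2.3 + 0.2·30 = 8.3; e = 6.8 − 8.3 = -1.5
x=35: ŷ = 2.3 + 0.2·35 = 9.3; e = 10.8 − 9.3 = 1.5
x=40: ŷ = 2.3 + 0.2·40 = 10.3; e = 8.8 − 10.3 = -1.5
x=45: ŷ = 2.3 + 0.2·45 = 11.3; e = 11.8 − 11.3 = 0.5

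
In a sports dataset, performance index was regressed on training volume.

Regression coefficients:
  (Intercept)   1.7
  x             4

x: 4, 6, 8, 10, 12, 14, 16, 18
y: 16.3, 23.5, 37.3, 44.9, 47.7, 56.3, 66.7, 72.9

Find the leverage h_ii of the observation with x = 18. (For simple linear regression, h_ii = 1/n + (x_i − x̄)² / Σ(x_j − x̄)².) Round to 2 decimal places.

h = 0.42

x̄ = (4 + 6 + 8 + 10 + 12 + 14 + 16 + 18)/8 = 11
Σ(x − x̄)² = 49 + 25 + 9 + 1 + 1 + 9 + 25 + 49 = 168
h = 1/8 + (7)²/168 = 0.125 + 0.291667 = 0.42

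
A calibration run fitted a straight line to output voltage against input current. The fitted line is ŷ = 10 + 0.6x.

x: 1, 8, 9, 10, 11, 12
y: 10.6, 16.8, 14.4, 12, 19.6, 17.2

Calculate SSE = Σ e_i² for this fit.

SSE = 30

x=1: ŷ = 10 + 0.6·1 = 10.6; e = 10.6 − 10.6 = 0
x=8: ŷ = 10 + 0.6·8 = 14.8; e = 16.8 − 14.8 = 2
x=9: ŷ = 10 + 0.6·9 = 15.4; e = 14.4 − 15.4 = -1
x=10: ŷ = 10 + 0.6·10 = 16; e = 12 − 16 = -4
x=11: ŷ = 10 + 0.6·11 = 16.6; e = 19.6 − 16.6 = 3
x=12: ŷ = 10 + 0.6·12 = 17.2; e = 17.2 − 17.2 = 0
SSE = 0 + 4 + 1 + 16 + 9 + 0 = 30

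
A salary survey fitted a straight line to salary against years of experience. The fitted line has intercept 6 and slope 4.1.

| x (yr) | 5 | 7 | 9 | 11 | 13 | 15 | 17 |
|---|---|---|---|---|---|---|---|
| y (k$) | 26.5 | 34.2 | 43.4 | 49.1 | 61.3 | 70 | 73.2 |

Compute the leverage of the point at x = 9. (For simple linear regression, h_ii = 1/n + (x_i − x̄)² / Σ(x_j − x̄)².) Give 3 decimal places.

x̄ = (5 + 7 + 9 + 11 + 13 + 15 + 17)/7 = 11
Σ(x − x̄)² = 36 + 16 + 4 + 0 + 4 + 16 + 36 = 112
h = 1/7 + (-2)²/112 = 0.142857 + 0.0357143 = 0.179

h = 0.179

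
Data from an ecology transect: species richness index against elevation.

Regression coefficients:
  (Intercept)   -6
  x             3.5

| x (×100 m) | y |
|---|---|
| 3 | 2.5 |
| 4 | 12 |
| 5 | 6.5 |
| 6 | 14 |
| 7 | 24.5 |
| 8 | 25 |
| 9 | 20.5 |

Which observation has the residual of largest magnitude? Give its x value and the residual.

x=3: ŷ = -6 + 3.5·3 = 4.5; r = 2.5 − 4.5 = -2
x=4: ŷ = -6 + 3.5·4 = 8; r = 12 − 8 = 4
x=5: ŷ = -6 + 3.5·5 = 11.5; r = 6.5 − 11.5 = -5
x=6: ŷ = -6 + 3.5·6 = 15; r = 14 − 15 = -1
x=7: ŷ = -6 + 3.5·7 = 18.5; r = 24.5 − 18.5 = 6
x=8: ŷ = -6 + 3.5·8 = 22; r = 25 − 22 = 3
x=9: ŷ = -6 + 3.5·9 = 25.5; r = 20.5 − 25.5 = -5
Largest |r| is 6 at x = 7, residual 6.

x = 7, r = 6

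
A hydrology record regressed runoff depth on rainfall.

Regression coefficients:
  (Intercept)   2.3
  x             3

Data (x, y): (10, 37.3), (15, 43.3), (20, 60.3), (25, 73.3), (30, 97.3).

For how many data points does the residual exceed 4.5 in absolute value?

2

x=10: ŷ = 2.3 + 3·10 = 32.3; e = 37.3 − 32.3 = 5
x=15: ŷ = 2.3 + 3·15 = 47.3; e = 43.3 − 47.3 = -4
x=20: ŷ = 2.3 + 3·20 = 62.3; e = 60.3 − 62.3 = -2
x=25: ŷ = 2.3 + 3·25 = 77.3; e = 73.3 − 77.3 = -4
x=30: ŷ = 2.3 + 3·30 = 92.3; e = 97.3 − 92.3 = 5
|e| > 4.5: x=10 (|e|=5), x=30 (|e|=5) → 2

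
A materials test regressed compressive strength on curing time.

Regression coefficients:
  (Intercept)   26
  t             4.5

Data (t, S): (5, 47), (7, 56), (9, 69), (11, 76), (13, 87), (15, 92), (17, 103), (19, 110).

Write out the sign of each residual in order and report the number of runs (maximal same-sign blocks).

5 runs

t=5: ŷ = 26 + 4.5·5 = 48.5; r = 47 − 48.5 = -1.5
t=7: ŷ = 26 + 4.5·7 = 57.5; r = 56 − 57.5 = -1.5
t=9: ŷ = 26 + 4.5·9 = 66.5; r = 69 − 66.5 = 2.5
t=11: ŷ = 26 + 4.5·11 = 75.5; r = 76 − 75.5 = 0.5
t=13: ŷ = 26 + 4.5·13 = 84.5; r = 87 − 84.5 = 2.5
t=15: ŷ = 26 + 4.5·15 = 93.5; r = 92 − 93.5 = -1.5
t=17: ŷ = 26 + 4.5·17 = 102.5; r = 103 − 102.5 = 0.5
t=19: ŷ = 26 + 4.5·19 = 111.5; r = 110 − 111.5 = -1.5
Signs: − − + + + − + −
Runs: −×2, +×3, −×1, +×1, −×1 → 5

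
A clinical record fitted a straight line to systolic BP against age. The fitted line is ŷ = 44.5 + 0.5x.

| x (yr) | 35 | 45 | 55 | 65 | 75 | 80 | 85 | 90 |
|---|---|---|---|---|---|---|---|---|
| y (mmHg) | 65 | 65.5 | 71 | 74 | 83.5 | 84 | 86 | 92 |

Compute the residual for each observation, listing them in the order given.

x=35: ŷ = 44.5 + 0.5·35 = 62; e = 65 − 62 = 3
x=45: ŷ = 44.5 + 0.5·45 = 67; e = 65.5 − 67 = -1.5
x=55: ŷ = 44.5 + 0.5·55 = 72; e = 71 − 72 = -1
x=65: ŷ = 44.5 + 0.5·65 = 77; e = 74 − 77 = -3
x=75: ŷ = 44.5 + 0.5·75 = 82; e = 83.5 − 82 = 1.5
x=80: ŷ = 44.5 + 0.5·80 = 84.5; e = 84 − 84.5 = -0.5
x=85: ŷ = 44.5 + 0.5·85 = 87; e = 86 − 87 = -1
x=90: ŷ = 44.5 + 0.5·90 = 89.5; e = 92 − 89.5 = 2.5

3, -1.5, -1, -3, 1.5, -0.5, -1, 2.5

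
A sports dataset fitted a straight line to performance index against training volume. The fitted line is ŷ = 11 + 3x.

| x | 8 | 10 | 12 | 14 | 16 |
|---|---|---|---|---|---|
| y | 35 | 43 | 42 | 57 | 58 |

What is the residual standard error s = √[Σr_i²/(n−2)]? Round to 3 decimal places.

s = 3.916

x=8: ŷ = 11 + 3·8 = 35; r = 35 − 35 = 0
x=10: ŷ = 11 + 3·10 = 41; r = 43 − 41 = 2
x=12: ŷ = 11 + 3·12 = 47; r = 42 − 47 = -5
x=14: ŷ = 11 + 3·14 = 53; r = 57 − 53 = 4
x=16: ŷ = 11 + 3·16 = 59; r = 58 − 59 = -1
SSE = 0 + 4 + 25 + 16 + 1 = 46
s = √(46/3) = √15.3333 ≈ 3.916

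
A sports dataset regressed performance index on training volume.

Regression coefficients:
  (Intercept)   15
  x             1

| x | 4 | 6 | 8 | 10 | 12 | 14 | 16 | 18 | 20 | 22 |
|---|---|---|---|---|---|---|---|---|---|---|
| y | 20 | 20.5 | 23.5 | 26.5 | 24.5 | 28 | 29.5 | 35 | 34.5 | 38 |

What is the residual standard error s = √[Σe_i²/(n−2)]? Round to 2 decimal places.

x=4: ŷ = 15 + 4 = 19; e = 20 − 19 = 1
x=6: ŷ = 15 + 6 = 21; e = 20.5 − 21 = -0.5
x=8: ŷ = 15 + 8 = 23; e = 23.5 − 23 = 0.5
x=10: ŷ = 15 + 10 = 25; e = 26.5 − 25 = 1.5
x=12: ŷ = 15 + 12 = 27; e = 24.5 − 27 = -2.5
x=14: ŷ = 15 + 14 = 29; e = 28 − 29 = -1
x=16: ŷ = 15 + 16 = 31; e = 29.5 − 31 = -1.5
x=18: ŷ = 15 + 18 = 33; e = 35 − 33 = 2
x=20: ŷ = 15 + 20 = 35; e = 34.5 − 35 = -0.5
x=22: ŷ = 15 + 22 = 37; e = 38 − 37 = 1
SSE = 1 + 0.25 + 0.25 + 2.25 + 6.25 + 1 + 2.25 + 4 + 0.25 + 1 = 18.5
s = √(18.5/8) = √2.3125 ≈ 1.52

s = 1.52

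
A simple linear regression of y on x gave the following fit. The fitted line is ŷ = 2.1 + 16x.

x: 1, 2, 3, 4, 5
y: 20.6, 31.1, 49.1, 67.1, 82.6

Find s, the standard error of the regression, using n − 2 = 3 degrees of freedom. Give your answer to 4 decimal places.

x=1: ŷ = 2.1 + 16·1 = 18.1; r = 20.6 − 18.1 = 2.5
x=2: ŷ = 2.1 + 16·2 = 34.1; r = 31.1 − 34.1 = -3
x=3: ŷ = 2.1 + 16·3 = 50.1; r = 49.1 − 50.1 = -1
x=4: ŷ = 2.1 + 16·4 = 66.1; r = 67.1 − 66.1 = 1
x=5: ŷ = 2.1 + 16·5 = 82.1; r = 82.6 − 82.1 = 0.5
SSE = 6.25 + 9 + 1 + 1 + 0.25 = 17.5
s = √(17.5/3) = √5.83333 ≈ 2.4152

s = 2.4152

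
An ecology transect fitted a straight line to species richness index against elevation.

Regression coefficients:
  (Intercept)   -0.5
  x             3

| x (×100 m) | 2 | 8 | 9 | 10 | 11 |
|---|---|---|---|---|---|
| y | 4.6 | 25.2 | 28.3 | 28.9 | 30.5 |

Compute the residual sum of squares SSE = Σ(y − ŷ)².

SSE = 11.3

x=2: ŷ = -0.5 + 3·2 = 5.5; r = 4.6 − 5.5 = -0.9
x=8: ŷ = -0.5 + 3·8 = 23.5; r = 25.2 − 23.5 = 1.7
x=9: ŷ = -0.5 + 3·9 = 26.5; r = 28.3 − 26.5 = 1.8
x=10: ŷ = -0.5 + 3·10 = 29.5; r = 28.9 − 29.5 = -0.6
x=11: ŷ = -0.5 + 3·11 = 32.5; r = 30.5 − 32.5 = -2
SSE = 0.81 + 2.89 + 3.24 + 0.36 + 4 = 11.3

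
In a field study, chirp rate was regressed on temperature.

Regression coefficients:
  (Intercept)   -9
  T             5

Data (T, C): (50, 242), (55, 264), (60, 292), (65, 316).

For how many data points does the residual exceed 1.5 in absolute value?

T=50: Ĉ = -9 + 5·50 = 241; e = 242 − 241 = 1
T=55: Ĉ = -9 + 5·55 = 266; e = 264 − 266 = -2
T=60: Ĉ = -9 + 5·60 = 291; e = 292 − 291 = 1
T=65: Ĉ = -9 + 5·65 = 316; e = 316 − 316 = 0
|e| > 1.5: T=55 (|e|=2) → 1

1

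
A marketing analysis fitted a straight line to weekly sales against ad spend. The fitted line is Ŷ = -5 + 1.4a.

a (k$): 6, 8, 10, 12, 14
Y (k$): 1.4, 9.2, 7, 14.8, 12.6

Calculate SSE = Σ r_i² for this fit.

a=6: Ŷ = -5 + 1.4·6 = 3.4; r = 1.4 − 3.4 = -2
a=8: Ŷ = -5 + 1.4·8 = 6.2; r = 9.2 − 6.2 = 3
a=10: Ŷ = -5 + 1.4·10 = 9; r = 7 − 9 = -2
a=12: Ŷ = -5 + 1.4·12 = 11.8; r = 14.8 − 11.8 = 3
a=14: Ŷ = -5 + 1.4·14 = 14.6; r = 12.6 − 14.6 = -2
SSE = 4 + 9 + 4 + 9 + 4 = 30

SSE = 30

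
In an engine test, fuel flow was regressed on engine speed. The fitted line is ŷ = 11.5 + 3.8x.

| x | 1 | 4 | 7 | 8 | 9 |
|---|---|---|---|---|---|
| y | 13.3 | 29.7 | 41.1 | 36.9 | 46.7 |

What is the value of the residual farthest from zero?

x=1: ŷ = 11.5 + 3.8·1 = 15.3; r = 13.3 − 15.3 = -2
x=4: ŷ = 11.5 + 3.8·4 = 26.7; r = 29.7 − 26.7 = 3
x=7: ŷ = 11.5 + 3.8·7 = 38.1; r = 41.1 − 38.1 = 3
x=8: ŷ = 11.5 + 3.8·8 = 41.9; r = 36.9 − 41.9 = -5
x=9: ŷ = 11.5 + 3.8·9 = 45.7; r = 46.7 − 45.7 = 1
Largest |r| is 5 at x = 8, residual -5.

r = -5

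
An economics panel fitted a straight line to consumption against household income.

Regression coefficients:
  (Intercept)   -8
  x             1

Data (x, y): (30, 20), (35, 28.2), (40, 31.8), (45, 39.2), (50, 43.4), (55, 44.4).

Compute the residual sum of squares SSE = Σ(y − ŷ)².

SSE = 19.04

x=30: ŷ = -8 + 30 = 22; r = 20 − 22 = -2
x=35: ŷ = -8 + 35 = 27; r = 28.2 − 27 = 1.2
x=40: ŷ = -8 + 40 = 32; r = 31.8 − 32 = -0.2
x=45: ŷ = -8 + 45 = 37; r = 39.2 − 37 = 2.2
x=50: ŷ = -8 + 50 = 42; r = 43.4 − 42 = 1.4
x=55: ŷ = -8 + 55 = 47; r = 44.4 − 47 = -2.6
SSE = 4 + 1.44 + 0.04 + 4.84 + 1.96 + 6.76 = 19.04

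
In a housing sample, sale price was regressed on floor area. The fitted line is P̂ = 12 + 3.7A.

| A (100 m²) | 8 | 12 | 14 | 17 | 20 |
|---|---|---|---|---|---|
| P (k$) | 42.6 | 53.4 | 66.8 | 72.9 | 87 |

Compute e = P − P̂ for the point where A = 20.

P̂ = 12 + 3.7·20 = 86
e = 87 − 86 = 1

e = 1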